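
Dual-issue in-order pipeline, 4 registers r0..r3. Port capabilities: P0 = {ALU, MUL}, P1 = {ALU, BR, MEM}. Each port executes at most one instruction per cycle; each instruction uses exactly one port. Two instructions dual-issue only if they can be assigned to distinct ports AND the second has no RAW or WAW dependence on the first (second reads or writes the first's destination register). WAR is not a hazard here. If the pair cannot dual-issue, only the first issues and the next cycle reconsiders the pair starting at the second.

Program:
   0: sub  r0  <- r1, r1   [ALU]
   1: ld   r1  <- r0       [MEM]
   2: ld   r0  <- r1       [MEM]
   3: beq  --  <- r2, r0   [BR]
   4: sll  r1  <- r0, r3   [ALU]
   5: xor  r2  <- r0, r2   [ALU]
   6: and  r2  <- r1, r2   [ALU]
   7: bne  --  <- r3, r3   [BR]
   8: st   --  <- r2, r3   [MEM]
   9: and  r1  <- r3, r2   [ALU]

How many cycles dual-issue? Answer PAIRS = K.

PAIRS = 3

c0: i0 sub  RAW r0
c1: i1 ld  no-port MEM/MEM
c2: i2 ld  no-port MEM/BR
c3: i3,i4 beq/sll  dual
c4: i5 xor  RAW+WAW r2
c5: i6,i7 and/bne  dual
c6: i8,i9 st/and  dual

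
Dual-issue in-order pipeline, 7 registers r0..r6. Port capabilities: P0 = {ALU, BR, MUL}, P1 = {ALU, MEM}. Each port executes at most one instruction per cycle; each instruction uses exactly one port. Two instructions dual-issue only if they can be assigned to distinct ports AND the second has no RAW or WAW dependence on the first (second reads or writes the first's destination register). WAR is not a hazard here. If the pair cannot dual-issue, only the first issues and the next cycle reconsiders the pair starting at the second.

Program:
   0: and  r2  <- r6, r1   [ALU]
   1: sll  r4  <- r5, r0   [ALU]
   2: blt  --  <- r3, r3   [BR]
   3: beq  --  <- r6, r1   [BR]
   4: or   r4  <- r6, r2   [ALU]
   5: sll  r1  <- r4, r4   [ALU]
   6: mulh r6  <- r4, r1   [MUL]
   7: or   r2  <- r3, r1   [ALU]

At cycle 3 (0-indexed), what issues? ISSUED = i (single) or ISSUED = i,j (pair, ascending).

ISSUED = 5

0. and sll @i0+i1  | pair
1. blt @i2  | no-port BR/BR
2. beq or @i3+i4  | pair
3. sll @i5  | RAW r1
4. mulh or @i6+i7  | pair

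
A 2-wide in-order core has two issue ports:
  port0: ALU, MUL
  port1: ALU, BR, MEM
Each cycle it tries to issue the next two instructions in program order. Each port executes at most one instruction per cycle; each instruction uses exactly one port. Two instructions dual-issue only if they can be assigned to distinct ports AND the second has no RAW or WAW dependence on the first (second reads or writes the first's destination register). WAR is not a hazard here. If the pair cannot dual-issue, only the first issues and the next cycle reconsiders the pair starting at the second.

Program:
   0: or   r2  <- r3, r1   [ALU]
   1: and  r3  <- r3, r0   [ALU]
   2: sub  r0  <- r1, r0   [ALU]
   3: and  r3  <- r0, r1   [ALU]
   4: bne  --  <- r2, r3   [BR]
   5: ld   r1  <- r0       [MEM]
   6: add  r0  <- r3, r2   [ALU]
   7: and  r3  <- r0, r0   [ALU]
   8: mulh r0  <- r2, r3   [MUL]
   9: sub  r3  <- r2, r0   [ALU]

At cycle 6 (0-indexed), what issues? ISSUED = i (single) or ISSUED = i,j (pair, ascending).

ISSUED = 8

#0 head=0: or+and i0+i1 pair
#1 head=2: sub i2 RAW r0
#2 head=3: and i3 RAW r3
#3 head=4: bne i4 no-port BR/MEM
#4 head=5: ld+add i5+i6 pair
#5 head=7: and i7 RAW r3
#6 head=8: mulh i8 RAW r0
#7 head=9: sub i9 tail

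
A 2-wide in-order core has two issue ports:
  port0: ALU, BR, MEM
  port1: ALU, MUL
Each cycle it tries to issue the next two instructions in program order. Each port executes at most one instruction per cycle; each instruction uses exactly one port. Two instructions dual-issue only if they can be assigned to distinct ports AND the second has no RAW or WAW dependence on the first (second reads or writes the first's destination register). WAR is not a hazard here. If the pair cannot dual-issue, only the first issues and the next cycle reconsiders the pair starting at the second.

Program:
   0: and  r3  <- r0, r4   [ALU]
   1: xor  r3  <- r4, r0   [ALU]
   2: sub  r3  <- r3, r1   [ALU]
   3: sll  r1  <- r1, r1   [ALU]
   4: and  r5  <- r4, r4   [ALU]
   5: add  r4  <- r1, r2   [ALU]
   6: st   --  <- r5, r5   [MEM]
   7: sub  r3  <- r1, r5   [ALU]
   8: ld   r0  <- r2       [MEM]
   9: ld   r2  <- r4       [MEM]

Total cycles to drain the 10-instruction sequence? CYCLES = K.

CYCLES = 7

#0 head=0: and i0 WAW r3
#1 head=1: xor i1 RAW+WAW r3
#2 head=2: sub+sll i2/i3 pair
#3 head=4: and+add i4/i5 pair
#4 head=6: st+sub i6/i7 pair
#5 head=8: ld i8 no-port MEM/MEM
#6 head=9: ld i9 tail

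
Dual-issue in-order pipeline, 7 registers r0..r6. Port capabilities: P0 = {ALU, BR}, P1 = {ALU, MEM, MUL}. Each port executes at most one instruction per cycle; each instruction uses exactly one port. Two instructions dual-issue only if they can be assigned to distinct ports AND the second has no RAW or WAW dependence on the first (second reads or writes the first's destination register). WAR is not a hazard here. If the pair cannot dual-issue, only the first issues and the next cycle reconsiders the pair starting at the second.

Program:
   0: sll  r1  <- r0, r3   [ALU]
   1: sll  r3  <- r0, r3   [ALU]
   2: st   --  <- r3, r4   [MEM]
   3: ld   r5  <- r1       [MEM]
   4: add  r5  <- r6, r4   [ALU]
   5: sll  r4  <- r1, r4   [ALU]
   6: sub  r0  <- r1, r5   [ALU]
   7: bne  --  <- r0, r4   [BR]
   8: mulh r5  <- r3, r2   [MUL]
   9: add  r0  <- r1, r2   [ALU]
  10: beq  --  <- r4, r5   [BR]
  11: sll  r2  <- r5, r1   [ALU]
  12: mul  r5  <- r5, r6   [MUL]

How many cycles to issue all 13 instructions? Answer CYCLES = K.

CYCLES = 8

t=0 i0,i1:sll.ALU+sll.ALU ; dual
t=1 i2:st.MEM ; no-port MEM/MEM
t=2 i3:ld.MEM ; WAW r5
t=3 i4,i5:add.ALU+sll.ALU ; dual
t=4 i6:sub.ALU ; RAW r0
t=5 i7,i8:bne.BR+mulh.MUL ; dual
t=6 i9,i10:add.ALU+beq.BR ; dual
t=7 i11,i12:sll.ALU+mul.MUL ; dual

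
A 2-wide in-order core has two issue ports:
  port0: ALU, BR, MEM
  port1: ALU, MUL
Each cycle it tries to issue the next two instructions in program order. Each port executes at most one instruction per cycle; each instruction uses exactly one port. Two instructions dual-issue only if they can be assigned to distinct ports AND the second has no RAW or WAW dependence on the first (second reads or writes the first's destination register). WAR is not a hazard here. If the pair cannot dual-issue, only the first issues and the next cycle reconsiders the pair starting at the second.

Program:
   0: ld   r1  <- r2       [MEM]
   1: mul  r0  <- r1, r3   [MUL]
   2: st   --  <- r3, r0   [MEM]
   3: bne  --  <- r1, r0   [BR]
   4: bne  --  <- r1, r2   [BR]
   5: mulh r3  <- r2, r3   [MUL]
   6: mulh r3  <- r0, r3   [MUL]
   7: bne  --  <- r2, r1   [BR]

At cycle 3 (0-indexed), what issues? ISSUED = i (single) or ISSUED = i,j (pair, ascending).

ISSUED = 3

0. ld @i0  | RAW r1
1. mul @i1  | RAW r0
2. st @i2  | no-port MEM/BR
3. bne @i3  | no-port BR/BR
4. bne/mulh @i4&i5  | 2-wide
5. mulh/bne @i6&i7  | 2-wide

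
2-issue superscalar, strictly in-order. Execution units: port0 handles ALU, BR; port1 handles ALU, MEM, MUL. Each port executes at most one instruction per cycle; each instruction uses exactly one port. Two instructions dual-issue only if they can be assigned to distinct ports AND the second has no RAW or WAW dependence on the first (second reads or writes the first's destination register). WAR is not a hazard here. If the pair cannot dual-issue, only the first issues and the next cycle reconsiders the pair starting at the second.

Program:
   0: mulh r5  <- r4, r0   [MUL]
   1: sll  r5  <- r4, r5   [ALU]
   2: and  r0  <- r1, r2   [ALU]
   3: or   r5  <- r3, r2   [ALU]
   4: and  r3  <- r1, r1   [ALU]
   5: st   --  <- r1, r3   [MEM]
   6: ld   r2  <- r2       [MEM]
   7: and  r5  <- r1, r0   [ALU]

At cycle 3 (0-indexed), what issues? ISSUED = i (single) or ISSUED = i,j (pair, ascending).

[0] i0  mulh  -- RAW+WAW r5
[1] i1/i2  sll;and  -- dual
[2] i3/i4  or;and  -- dual
[3] i5  st  -- no-port MEM/MEM
[4] i6/i7  ld;and  -- dual

ISSUED = 5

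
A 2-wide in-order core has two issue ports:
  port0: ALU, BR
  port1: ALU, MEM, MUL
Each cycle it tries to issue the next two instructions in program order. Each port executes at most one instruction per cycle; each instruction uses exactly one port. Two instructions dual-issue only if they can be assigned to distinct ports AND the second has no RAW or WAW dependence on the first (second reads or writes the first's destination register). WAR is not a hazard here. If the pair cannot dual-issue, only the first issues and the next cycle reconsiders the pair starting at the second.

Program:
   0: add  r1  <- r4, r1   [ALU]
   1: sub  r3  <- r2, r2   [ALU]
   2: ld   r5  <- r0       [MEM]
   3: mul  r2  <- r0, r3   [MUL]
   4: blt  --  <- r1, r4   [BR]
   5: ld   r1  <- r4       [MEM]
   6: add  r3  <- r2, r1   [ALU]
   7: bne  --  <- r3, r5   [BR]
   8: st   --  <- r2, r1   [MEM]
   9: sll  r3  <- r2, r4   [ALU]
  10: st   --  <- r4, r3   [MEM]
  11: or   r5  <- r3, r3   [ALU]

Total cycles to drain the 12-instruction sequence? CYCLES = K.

0. add+sub @i0+i1  | pair
1. ld @i2  | no-port MEM/MUL
2. mul+blt @i3+i4  | pair
3. ld @i5  | RAW r1
4. add @i6  | RAW r3
5. bne+st @i7+i8  | pair
6. sll @i9  | RAW r3
7. st+or @i10+i11  | pair

CYCLES = 8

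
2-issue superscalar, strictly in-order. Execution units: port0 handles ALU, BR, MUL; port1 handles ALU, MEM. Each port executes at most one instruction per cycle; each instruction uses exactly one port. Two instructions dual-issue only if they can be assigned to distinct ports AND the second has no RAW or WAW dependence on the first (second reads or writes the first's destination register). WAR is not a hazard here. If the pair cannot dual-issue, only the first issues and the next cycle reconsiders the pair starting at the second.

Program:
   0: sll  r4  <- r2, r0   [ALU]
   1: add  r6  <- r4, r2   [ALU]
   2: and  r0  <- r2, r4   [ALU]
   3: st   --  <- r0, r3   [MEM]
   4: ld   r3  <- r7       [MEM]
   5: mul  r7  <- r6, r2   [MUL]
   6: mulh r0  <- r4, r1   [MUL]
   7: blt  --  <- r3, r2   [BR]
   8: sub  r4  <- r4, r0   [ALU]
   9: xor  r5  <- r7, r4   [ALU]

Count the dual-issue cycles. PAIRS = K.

PAIRS = 3

  cy0 -> i0 (sll.ALU) RAW r4
  cy1 -> i1/i2 (add.ALU and.ALU) 2-wide
  cy2 -> i3 (st.MEM) no-port MEM/MEM
  cy3 -> i4/i5 (ld.MEM mul.MUL) 2-wide
  cy4 -> i6 (mulh.MUL) no-port MUL/BR
  cy5 -> i7/i8 (blt.BR sub.ALU) 2-wide
  cy6 -> i9 (xor.ALU) tail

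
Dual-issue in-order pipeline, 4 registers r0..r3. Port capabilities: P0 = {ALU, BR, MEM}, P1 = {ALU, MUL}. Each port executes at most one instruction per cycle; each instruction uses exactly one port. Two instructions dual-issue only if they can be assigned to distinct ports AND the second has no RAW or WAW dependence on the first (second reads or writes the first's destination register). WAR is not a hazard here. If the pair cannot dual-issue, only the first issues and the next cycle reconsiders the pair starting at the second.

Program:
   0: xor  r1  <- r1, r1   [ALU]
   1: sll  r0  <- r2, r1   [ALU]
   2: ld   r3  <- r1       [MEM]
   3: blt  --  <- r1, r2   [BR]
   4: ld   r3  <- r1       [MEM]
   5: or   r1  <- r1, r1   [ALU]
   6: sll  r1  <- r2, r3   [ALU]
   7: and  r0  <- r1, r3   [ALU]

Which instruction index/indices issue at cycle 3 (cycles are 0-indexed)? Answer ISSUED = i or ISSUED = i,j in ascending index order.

ISSUED = 4,5

t=0 i0:xor ; RAW r1
t=1 i1/i2:sll ld ; pair
t=2 i3:blt ; no-port BR/MEM
t=3 i4/i5:ld or ; pair
t=4 i6:sll ; RAW r1
t=5 i7:and ; tail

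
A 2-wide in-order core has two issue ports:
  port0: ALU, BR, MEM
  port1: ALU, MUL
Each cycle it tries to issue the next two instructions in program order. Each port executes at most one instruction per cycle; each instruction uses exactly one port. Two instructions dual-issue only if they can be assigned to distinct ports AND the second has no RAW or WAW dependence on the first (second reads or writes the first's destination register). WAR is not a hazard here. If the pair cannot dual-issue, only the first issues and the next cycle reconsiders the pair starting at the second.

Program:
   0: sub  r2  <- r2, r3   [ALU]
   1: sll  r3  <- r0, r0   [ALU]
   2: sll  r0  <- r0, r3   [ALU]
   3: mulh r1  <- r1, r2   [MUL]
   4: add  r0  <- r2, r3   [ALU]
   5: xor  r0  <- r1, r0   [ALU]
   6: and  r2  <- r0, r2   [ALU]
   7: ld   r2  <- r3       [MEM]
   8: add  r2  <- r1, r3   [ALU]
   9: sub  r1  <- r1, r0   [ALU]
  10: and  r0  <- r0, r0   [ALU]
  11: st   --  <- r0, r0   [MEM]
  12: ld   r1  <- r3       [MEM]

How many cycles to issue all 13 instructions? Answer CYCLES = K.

CYCLES = 10

0. sub/sll @i0+i1  | pair
1. sll/mulh @i2+i3  | pair
2. add @i4  | RAW+WAW r0
3. xor @i5  | RAW r0
4. and @i6  | WAW r2
5. ld @i7  | WAW r2
6. add/sub @i8+i9  | pair
7. and @i10  | RAW r0
8. st @i11  | no-port MEM/MEM
9. ld @i12  | tail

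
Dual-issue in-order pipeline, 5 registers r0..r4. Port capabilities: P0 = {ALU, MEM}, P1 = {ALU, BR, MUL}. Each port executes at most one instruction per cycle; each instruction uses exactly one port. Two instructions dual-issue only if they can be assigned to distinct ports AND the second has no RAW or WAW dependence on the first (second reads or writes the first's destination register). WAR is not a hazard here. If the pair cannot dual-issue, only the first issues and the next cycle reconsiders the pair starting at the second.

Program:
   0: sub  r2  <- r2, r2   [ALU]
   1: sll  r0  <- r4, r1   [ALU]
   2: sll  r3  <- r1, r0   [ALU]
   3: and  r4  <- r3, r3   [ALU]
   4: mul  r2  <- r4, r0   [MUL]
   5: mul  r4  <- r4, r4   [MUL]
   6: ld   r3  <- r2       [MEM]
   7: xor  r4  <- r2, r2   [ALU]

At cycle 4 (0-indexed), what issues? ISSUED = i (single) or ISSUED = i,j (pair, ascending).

t=0 i0,i1:sub sll ; 2-wide
t=1 i2:sll ; RAW r3
t=2 i3:and ; RAW r4
t=3 i4:mul ; no-port MUL/MUL
t=4 i5,i6:mul ld ; 2-wide
t=5 i7:xor ; tail

ISSUED = 5,6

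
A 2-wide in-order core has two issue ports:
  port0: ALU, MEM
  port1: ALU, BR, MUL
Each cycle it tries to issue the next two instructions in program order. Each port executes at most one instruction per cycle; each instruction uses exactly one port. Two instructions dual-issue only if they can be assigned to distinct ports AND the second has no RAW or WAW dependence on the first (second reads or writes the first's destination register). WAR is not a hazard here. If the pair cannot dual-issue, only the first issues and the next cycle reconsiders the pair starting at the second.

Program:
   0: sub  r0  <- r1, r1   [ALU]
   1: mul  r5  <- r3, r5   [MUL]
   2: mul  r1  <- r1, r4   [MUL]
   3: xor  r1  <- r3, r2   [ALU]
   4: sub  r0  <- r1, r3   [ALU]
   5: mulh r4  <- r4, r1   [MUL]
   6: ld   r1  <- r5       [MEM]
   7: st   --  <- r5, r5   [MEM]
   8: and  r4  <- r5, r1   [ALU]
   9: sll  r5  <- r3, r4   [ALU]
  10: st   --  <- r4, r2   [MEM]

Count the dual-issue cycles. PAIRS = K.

PAIRS = 4

t=0 i0,i1:sub.ALU;mul.MUL ; dual
t=1 i2:mul.MUL ; WAW r1
t=2 i3:xor.ALU ; RAW r1
t=3 i4,i5:sub.ALU;mulh.MUL ; dual
t=4 i6:ld.MEM ; no-port MEM/MEM
t=5 i7,i8:st.MEM;and.ALU ; dual
t=6 i9,i10:sll.ALU;st.MEM ; dual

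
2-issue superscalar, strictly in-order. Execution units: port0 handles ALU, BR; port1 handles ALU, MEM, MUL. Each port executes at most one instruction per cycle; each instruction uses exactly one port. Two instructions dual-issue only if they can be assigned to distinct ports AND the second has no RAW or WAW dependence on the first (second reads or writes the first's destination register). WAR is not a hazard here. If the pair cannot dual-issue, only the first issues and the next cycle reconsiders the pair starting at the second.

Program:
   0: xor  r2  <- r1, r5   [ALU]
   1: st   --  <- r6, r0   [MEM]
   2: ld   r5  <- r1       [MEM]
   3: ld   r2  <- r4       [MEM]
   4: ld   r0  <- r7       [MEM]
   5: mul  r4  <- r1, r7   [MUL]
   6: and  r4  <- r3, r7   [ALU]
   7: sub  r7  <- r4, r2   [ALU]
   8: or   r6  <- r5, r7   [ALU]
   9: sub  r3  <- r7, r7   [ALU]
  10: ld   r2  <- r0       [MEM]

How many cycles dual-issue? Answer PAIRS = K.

PAIRS = 2

[0] i0&i1  xor;st  -- 2-wide
[1] i2  ld  -- no-port MEM/MEM
[2] i3  ld  -- no-port MEM/MEM
[3] i4  ld  -- no-port MEM/MUL
[4] i5  mul  -- WAW r4
[5] i6  and  -- RAW r4
[6] i7  sub  -- RAW r7
[7] i8&i9  or;sub  -- 2-wide
[8] i10  ld  -- tail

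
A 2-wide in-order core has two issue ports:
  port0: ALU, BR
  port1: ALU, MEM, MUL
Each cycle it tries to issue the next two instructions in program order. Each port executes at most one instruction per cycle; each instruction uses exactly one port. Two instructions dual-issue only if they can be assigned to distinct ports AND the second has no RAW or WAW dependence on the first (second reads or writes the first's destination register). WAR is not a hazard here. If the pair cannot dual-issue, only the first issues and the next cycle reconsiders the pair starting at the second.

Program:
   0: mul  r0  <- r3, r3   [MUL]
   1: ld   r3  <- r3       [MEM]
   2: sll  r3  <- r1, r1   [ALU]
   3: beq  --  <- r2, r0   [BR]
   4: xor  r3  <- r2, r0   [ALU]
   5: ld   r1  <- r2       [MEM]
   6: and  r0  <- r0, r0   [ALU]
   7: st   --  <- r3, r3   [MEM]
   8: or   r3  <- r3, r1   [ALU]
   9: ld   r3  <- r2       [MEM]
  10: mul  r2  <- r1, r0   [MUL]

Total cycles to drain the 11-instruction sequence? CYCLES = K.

  cy0 -> i0 (mul.MUL) no-port MUL/MEM
  cy1 -> i1 (ld.MEM) WAW r3
  cy2 -> i2&i3 (sll.ALU+beq.BR) dual
  cy3 -> i4&i5 (xor.ALU+ld.MEM) dual
  cy4 -> i6&i7 (and.ALU+st.MEM) dual
  cy5 -> i8 (or.ALU) WAW r3
  cy6 -> i9 (ld.MEM) no-port MEM/MUL
  cy7 -> i10 (mul.MUL) tail

CYCLES = 8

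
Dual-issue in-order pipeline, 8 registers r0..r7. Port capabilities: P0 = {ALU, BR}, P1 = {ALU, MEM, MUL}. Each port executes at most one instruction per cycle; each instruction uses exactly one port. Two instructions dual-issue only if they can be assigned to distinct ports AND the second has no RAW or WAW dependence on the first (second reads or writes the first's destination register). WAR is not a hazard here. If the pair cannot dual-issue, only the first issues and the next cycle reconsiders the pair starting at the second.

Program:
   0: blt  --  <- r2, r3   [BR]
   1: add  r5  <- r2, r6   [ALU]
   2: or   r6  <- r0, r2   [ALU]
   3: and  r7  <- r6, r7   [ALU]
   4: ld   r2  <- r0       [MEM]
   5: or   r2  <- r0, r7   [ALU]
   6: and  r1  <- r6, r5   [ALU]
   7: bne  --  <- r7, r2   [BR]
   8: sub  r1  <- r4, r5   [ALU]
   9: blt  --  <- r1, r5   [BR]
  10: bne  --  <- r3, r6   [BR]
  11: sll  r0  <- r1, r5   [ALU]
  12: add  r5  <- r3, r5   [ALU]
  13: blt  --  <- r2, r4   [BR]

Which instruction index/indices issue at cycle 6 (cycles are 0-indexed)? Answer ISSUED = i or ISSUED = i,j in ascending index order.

ISSUED = 10,11

c0: i0/i1 blt add  pair
c1: i2 or  RAW r6
c2: i3/i4 and ld  pair
c3: i5/i6 or and  pair
c4: i7/i8 bne sub  pair
c5: i9 blt  no-port BR/BR
c6: i10/i11 bne sll  pair
c7: i12/i13 add blt  pair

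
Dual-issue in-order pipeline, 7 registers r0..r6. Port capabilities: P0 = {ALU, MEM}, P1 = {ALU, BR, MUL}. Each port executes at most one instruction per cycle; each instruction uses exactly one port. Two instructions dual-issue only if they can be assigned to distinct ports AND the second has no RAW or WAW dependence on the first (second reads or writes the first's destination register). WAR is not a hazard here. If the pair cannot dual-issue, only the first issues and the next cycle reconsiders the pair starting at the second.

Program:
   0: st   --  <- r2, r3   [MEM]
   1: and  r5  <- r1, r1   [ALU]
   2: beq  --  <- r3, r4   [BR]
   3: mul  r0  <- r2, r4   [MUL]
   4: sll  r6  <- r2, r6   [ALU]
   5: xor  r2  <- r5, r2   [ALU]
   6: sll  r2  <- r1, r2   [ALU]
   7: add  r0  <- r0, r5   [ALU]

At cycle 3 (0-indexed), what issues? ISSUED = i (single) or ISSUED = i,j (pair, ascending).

0. st+and @i0+i1  | dual
1. beq @i2  | no-port BR/MUL
2. mul+sll @i3+i4  | dual
3. xor @i5  | RAW+WAW r2
4. sll+add @i6+i7  | dual

ISSUED = 5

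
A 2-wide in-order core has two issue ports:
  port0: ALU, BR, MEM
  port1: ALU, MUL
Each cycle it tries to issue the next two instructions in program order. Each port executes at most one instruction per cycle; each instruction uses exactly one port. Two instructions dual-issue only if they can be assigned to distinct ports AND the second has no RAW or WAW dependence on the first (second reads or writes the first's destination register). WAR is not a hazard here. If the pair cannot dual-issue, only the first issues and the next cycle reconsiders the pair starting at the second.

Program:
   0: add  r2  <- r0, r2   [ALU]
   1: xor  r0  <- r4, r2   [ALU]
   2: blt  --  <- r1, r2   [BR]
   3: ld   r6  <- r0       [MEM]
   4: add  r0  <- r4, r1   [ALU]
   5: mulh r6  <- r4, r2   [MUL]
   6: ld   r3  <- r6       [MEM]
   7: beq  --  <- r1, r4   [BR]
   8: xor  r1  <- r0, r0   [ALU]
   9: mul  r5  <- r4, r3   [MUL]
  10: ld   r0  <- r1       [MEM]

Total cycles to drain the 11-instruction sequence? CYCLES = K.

[0] i0  add.ALU  -- RAW r2
[1] i1,i2  xor.ALU/blt.BR  -- dual
[2] i3,i4  ld.MEM/add.ALU  -- dual
[3] i5  mulh.MUL  -- RAW r6
[4] i6  ld.MEM  -- no-port MEM/BR
[5] i7,i8  beq.BR/xor.ALU  -- dual
[6] i9,i10  mul.MUL/ld.MEM  -- dual

CYCLES = 7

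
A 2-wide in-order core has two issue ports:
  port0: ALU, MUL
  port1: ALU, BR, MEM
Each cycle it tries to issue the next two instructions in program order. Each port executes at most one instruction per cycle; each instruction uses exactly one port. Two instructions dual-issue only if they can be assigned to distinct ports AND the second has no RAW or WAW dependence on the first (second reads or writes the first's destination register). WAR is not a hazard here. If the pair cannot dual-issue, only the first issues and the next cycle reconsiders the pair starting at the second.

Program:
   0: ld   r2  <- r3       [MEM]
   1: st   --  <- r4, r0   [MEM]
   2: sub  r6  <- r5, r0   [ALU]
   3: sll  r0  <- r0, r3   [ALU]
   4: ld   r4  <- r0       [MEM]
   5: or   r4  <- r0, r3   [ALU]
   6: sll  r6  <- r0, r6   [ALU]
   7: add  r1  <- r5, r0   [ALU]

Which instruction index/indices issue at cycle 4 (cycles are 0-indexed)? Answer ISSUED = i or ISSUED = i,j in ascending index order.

ISSUED = 5,6

  cy0 -> i0 (ld.MEM) no-port MEM/MEM
  cy1 -> i1&i2 (st.MEM/sub.ALU) pair
  cy2 -> i3 (sll.ALU) RAW r0
  cy3 -> i4 (ld.MEM) WAW r4
  cy4 -> i5&i6 (or.ALU/sll.ALU) pair
  cy5 -> i7 (add.ALU) tail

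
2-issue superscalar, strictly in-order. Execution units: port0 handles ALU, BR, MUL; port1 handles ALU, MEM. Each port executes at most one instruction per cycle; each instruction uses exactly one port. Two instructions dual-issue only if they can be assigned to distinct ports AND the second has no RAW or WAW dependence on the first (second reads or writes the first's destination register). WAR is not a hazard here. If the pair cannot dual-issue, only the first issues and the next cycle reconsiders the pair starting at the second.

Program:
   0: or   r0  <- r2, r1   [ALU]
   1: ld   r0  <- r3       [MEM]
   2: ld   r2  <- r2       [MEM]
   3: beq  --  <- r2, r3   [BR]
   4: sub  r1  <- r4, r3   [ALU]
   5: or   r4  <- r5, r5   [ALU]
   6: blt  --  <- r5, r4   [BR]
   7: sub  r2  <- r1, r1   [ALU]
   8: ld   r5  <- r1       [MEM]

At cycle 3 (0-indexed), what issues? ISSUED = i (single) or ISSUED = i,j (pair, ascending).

c0: i0 or.ALU  WAW r0
c1: i1 ld.MEM  no-port MEM/MEM
c2: i2 ld.MEM  RAW r2
c3: i3/i4 beq.BR sub.ALU  dual
c4: i5 or.ALU  RAW r4
c5: i6/i7 blt.BR sub.ALU  dual
c6: i8 ld.MEM  tail

ISSUED = 3,4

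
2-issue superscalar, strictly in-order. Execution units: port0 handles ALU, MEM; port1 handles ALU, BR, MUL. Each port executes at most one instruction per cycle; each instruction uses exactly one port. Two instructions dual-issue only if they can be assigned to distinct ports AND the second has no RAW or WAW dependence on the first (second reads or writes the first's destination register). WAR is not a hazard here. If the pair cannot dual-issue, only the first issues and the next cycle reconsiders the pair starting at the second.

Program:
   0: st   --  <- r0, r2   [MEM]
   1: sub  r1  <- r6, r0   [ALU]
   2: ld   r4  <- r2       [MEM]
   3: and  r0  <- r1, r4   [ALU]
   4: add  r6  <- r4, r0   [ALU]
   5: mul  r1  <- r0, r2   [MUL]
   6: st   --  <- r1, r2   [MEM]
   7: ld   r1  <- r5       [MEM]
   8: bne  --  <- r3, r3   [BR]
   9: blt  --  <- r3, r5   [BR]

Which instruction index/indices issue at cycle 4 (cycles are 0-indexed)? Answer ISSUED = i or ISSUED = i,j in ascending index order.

ISSUED = 6

[0] i0&i1  st.MEM+sub.ALU  -- dual
[1] i2  ld.MEM  -- RAW r4
[2] i3  and.ALU  -- RAW r0
[3] i4&i5  add.ALU+mul.MUL  -- dual
[4] i6  st.MEM  -- no-port MEM/MEM
[5] i7&i8  ld.MEM+bne.BR  -- dual
[6] i9  blt.BR  -- tail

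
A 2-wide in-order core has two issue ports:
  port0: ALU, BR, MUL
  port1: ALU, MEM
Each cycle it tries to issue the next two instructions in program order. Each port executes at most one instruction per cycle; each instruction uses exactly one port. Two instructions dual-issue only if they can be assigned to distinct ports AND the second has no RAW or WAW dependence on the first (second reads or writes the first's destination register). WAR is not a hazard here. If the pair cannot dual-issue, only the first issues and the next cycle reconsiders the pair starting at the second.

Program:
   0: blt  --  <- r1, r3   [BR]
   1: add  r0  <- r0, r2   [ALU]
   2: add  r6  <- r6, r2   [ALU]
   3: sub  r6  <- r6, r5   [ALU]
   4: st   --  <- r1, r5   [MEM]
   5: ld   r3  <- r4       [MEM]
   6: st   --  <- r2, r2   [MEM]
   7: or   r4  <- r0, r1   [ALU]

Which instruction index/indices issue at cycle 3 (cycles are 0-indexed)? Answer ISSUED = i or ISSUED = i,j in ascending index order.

ISSUED = 5

t=0 i0/i1:blt.BR add.ALU ; pair
t=1 i2:add.ALU ; RAW+WAW r6
t=2 i3/i4:sub.ALU st.MEM ; pair
t=3 i5:ld.MEM ; no-port MEM/MEM
t=4 i6/i7:st.MEM or.ALU ; pair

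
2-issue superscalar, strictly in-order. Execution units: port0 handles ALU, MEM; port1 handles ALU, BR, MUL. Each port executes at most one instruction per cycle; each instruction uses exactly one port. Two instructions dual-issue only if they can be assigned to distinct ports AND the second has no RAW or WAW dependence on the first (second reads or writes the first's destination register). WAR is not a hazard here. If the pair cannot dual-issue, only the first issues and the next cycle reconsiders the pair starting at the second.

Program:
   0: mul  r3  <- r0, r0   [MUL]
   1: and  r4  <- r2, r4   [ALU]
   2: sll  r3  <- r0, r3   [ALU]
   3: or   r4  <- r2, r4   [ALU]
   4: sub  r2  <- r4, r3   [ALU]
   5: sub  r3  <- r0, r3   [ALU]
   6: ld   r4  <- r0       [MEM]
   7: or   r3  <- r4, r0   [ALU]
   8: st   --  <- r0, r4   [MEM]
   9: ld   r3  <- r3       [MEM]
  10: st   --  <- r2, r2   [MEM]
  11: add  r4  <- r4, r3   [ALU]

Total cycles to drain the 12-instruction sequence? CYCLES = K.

CYCLES = 7

[0] i0+i1  mul.MUL/and.ALU  -- 2-wide
[1] i2+i3  sll.ALU/or.ALU  -- 2-wide
[2] i4+i5  sub.ALU/sub.ALU  -- 2-wide
[3] i6  ld.MEM  -- RAW r4
[4] i7+i8  or.ALU/st.MEM  -- 2-wide
[5] i9  ld.MEM  -- no-port MEM/MEM
[6] i10+i11  st.MEM/add.ALU  -- 2-wide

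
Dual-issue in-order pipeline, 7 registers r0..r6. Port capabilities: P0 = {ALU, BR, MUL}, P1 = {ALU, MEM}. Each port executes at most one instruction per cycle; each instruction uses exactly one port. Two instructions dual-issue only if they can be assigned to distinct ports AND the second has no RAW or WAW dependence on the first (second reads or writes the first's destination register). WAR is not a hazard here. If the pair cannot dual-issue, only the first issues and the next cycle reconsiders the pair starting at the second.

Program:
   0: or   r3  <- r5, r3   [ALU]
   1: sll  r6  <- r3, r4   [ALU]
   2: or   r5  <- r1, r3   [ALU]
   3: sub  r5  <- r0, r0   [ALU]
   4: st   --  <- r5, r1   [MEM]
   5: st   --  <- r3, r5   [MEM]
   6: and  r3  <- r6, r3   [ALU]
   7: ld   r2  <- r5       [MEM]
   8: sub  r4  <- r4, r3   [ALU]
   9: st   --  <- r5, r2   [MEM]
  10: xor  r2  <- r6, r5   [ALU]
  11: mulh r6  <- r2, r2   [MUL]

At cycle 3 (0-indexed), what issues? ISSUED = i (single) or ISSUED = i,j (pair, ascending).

ISSUED = 4

0. or @i0  | RAW r3
1. sll;or @i1&i2  | pair
2. sub @i3  | RAW r5
3. st @i4  | no-port MEM/MEM
4. st;and @i5&i6  | pair
5. ld;sub @i7&i8  | pair
6. st;xor @i9&i10  | pair
7. mulh @i11  | tail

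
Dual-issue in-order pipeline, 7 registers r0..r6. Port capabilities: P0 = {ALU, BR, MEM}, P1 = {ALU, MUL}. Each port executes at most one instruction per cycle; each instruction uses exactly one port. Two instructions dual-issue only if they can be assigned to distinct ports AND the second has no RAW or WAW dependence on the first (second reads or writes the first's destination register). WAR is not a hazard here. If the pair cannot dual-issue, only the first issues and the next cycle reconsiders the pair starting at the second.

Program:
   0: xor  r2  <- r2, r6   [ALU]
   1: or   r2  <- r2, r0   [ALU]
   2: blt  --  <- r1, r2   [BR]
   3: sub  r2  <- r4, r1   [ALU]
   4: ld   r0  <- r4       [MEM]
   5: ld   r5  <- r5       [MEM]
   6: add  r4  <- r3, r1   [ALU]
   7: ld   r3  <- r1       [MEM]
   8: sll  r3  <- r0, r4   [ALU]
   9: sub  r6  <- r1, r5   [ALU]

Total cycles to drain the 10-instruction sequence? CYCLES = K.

[0] i0  xor  -- RAW+WAW r2
[1] i1  or  -- RAW r2
[2] i2/i3  blt;sub  -- dual
[3] i4  ld  -- no-port MEM/MEM
[4] i5/i6  ld;add  -- dual
[5] i7  ld  -- WAW r3
[6] i8/i9  sll;sub  -- dual

CYCLES = 7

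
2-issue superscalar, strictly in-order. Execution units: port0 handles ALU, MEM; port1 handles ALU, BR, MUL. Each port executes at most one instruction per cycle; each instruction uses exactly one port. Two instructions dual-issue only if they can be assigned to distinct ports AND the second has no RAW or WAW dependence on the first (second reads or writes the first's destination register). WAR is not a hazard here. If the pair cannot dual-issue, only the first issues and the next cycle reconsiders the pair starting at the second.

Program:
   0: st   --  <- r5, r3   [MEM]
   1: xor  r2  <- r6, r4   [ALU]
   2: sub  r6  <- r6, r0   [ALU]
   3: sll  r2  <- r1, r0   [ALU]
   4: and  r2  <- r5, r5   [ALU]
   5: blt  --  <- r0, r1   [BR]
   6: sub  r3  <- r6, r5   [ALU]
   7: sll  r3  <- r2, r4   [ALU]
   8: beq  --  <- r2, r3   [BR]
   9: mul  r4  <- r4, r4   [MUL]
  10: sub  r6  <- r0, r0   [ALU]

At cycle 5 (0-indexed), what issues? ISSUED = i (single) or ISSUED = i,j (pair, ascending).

#0 head=0: st.MEM/xor.ALU i0/i1 pair
#1 head=2: sub.ALU/sll.ALU i2/i3 pair
#2 head=4: and.ALU/blt.BR i4/i5 pair
#3 head=6: sub.ALU i6 WAW r3
#4 head=7: sll.ALU i7 RAW r3
#5 head=8: beq.BR i8 no-port BR/MUL
#6 head=9: mul.MUL/sub.ALU i9/i10 pair

ISSUED = 8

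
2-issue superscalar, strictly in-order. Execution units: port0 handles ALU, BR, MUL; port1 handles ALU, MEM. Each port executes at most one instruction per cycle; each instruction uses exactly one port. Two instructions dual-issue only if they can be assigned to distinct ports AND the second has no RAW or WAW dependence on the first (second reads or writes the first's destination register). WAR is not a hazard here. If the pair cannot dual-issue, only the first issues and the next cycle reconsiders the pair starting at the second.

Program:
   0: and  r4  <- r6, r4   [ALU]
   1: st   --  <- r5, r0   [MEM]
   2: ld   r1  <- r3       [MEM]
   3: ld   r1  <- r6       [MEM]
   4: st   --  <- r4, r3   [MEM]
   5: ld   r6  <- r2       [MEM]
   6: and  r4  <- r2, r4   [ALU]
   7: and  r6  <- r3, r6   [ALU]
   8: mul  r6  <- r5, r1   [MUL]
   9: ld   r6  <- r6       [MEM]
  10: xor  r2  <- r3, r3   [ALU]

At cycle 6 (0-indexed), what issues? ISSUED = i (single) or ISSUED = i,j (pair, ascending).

#0 head=0: and.ALU+st.MEM i0/i1 pair
#1 head=2: ld.MEM i2 no-port MEM/MEM
#2 head=3: ld.MEM i3 no-port MEM/MEM
#3 head=4: st.MEM i4 no-port MEM/MEM
#4 head=5: ld.MEM+and.ALU i5/i6 pair
#5 head=7: and.ALU i7 WAW r6
#6 head=8: mul.MUL i8 RAW+WAW r6
#7 head=9: ld.MEM+xor.ALU i9/i10 pair

ISSUED = 8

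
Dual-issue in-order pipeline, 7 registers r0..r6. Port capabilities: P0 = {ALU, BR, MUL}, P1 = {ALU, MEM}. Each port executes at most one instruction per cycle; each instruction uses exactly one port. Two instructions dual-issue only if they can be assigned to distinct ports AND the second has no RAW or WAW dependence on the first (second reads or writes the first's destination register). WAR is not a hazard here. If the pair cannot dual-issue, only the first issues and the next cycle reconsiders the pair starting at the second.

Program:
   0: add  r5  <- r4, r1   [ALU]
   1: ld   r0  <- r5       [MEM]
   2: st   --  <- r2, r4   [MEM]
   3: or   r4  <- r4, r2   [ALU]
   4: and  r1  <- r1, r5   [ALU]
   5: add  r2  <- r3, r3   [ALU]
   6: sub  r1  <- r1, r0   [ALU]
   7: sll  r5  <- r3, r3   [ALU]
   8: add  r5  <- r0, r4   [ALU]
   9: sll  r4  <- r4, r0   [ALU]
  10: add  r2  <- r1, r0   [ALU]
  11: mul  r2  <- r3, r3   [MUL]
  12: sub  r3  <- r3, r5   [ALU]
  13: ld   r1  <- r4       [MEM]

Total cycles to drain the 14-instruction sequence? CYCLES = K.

CYCLES = 9

t=0 i0:add.ALU ; RAW r5
t=1 i1:ld.MEM ; no-port MEM/MEM
t=2 i2/i3:st.MEM+or.ALU ; pair
t=3 i4/i5:and.ALU+add.ALU ; pair
t=4 i6/i7:sub.ALU+sll.ALU ; pair
t=5 i8/i9:add.ALU+sll.ALU ; pair
t=6 i10:add.ALU ; WAW r2
t=7 i11/i12:mul.MUL+sub.ALU ; pair
t=8 i13:ld.MEM ; tail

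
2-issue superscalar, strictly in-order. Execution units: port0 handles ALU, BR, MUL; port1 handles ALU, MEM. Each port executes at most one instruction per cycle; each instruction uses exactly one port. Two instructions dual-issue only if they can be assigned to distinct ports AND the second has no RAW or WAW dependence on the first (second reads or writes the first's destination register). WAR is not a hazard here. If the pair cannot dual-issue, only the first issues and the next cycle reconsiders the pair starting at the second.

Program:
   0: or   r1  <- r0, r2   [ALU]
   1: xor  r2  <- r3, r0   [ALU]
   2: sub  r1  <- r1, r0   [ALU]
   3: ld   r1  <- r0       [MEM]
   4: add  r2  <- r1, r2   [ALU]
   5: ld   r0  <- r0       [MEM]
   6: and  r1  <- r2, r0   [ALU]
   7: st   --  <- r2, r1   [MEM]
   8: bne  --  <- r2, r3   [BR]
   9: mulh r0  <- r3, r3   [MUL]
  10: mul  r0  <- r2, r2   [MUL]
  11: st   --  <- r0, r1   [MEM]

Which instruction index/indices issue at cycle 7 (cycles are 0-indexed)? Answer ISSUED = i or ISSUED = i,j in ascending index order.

ISSUED = 10

t=0 i0&i1:or.ALU/xor.ALU ; 2-wide
t=1 i2:sub.ALU ; WAW r1
t=2 i3:ld.MEM ; RAW r1
t=3 i4&i5:add.ALU/ld.MEM ; 2-wide
t=4 i6:and.ALU ; RAW r1
t=5 i7&i8:st.MEM/bne.BR ; 2-wide
t=6 i9:mulh.MUL ; no-port MUL/MUL
t=7 i10:mul.MUL ; RAW r0
t=8 i11:st.MEM ; tail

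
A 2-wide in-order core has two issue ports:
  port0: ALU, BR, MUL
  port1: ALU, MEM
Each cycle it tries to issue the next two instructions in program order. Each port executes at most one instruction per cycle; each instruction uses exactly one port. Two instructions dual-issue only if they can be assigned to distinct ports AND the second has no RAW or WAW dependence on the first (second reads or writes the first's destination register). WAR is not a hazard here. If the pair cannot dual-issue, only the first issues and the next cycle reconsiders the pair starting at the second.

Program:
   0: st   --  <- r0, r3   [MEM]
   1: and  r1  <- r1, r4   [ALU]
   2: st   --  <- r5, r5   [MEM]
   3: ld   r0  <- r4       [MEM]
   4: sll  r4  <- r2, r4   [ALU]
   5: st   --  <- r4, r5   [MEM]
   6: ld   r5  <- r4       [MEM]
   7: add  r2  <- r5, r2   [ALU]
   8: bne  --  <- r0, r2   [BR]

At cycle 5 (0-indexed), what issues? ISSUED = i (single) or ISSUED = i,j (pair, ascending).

ISSUED = 7

#0 head=0: st.MEM+and.ALU i0+i1 2-wide
#1 head=2: st.MEM i2 no-port MEM/MEM
#2 head=3: ld.MEM+sll.ALU i3+i4 2-wide
#3 head=5: st.MEM i5 no-port MEM/MEM
#4 head=6: ld.MEM i6 RAW r5
#5 head=7: add.ALU i7 RAW r2
#6 head=8: bne.BR i8 tail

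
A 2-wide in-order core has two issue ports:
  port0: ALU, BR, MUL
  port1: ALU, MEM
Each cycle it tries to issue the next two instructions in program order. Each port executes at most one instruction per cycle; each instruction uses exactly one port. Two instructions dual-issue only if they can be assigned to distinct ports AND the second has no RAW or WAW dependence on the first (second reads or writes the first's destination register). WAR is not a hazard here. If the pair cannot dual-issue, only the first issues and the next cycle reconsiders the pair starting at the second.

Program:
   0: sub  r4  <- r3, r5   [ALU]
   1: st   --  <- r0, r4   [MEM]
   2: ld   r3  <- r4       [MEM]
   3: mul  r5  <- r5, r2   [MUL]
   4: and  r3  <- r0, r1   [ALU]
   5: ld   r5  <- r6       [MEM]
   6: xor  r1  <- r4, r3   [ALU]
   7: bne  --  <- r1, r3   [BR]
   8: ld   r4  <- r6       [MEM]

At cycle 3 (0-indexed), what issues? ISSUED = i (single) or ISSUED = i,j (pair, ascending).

ISSUED = 4,5

[0] i0  sub  -- RAW r4
[1] i1  st  -- no-port MEM/MEM
[2] i2,i3  ld+mul  -- dual
[3] i4,i5  and+ld  -- dual
[4] i6  xor  -- RAW r1
[5] i7,i8  bne+ld  -- dual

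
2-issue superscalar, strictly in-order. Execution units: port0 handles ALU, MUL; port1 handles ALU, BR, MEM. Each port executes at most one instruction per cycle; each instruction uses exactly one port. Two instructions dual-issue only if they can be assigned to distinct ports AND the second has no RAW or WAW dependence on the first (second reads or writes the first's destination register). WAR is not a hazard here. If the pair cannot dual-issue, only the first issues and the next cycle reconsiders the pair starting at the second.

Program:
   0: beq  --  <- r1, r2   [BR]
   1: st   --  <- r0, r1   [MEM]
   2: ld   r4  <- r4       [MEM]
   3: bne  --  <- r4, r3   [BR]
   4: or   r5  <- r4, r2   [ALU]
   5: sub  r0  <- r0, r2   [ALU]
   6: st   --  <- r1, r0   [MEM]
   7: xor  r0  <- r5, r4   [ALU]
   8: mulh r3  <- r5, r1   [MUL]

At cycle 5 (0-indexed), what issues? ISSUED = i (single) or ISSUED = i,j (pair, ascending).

#0 head=0: beq i0 no-port BR/MEM
#1 head=1: st i1 no-port MEM/MEM
#2 head=2: ld i2 no-port MEM/BR
#3 head=3: bne+or i3,i4 pair
#4 head=5: sub i5 RAW r0
#5 head=6: st+xor i6,i7 pair
#6 head=8: mulh i8 tail

ISSUED = 6,7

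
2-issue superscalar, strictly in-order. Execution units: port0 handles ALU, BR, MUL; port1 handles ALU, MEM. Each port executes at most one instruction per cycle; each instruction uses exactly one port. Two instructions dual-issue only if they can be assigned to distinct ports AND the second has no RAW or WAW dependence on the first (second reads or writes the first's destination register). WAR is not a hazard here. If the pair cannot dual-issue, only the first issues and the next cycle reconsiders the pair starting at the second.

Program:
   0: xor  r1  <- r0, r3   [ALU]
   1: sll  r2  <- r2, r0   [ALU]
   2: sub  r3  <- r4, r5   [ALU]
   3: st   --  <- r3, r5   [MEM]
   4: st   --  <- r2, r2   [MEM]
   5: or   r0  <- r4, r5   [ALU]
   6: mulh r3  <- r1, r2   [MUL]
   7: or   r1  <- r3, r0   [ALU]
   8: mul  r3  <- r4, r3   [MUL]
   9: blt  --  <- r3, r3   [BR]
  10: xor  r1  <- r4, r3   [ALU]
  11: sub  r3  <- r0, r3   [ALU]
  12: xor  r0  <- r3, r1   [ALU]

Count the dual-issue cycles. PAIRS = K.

t=0 i0+i1:xor/sll ; pair
t=1 i2:sub ; RAW r3
t=2 i3:st ; no-port MEM/MEM
t=3 i4+i5:st/or ; pair
t=4 i6:mulh ; RAW r3
t=5 i7+i8:or/mul ; pair
t=6 i9+i10:blt/xor ; pair
t=7 i11:sub ; RAW r3
t=8 i12:xor ; tail

PAIRS = 4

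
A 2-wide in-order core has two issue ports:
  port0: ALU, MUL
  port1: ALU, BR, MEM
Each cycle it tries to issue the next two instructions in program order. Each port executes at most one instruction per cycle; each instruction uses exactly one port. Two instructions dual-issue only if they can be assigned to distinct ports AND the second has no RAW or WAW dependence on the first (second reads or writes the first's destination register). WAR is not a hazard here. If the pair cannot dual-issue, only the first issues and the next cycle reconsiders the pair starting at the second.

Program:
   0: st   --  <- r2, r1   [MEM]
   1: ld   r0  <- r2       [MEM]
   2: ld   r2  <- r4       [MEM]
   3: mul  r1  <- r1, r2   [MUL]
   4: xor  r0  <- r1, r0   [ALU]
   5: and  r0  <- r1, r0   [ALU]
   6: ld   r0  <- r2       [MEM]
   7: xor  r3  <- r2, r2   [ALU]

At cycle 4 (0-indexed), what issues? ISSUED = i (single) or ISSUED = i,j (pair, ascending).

ISSUED = 4

  cy0 -> i0 (st.MEM) no-port MEM/MEM
  cy1 -> i1 (ld.MEM) no-port MEM/MEM
  cy2 -> i2 (ld.MEM) RAW r2
  cy3 -> i3 (mul.MUL) RAW r1
  cy4 -> i4 (xor.ALU) RAW+WAW r0
  cy5 -> i5 (and.ALU) WAW r0
  cy6 -> i6&i7 (ld.MEM xor.ALU) 2-wide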